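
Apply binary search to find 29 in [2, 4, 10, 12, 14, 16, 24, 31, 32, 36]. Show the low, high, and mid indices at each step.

Binary search for 29 in [2, 4, 10, 12, 14, 16, 24, 31, 32, 36]:

lo=0, hi=9, mid=4, arr[mid]=14 -> 14 < 29, search right half
lo=5, hi=9, mid=7, arr[mid]=31 -> 31 > 29, search left half
lo=5, hi=6, mid=5, arr[mid]=16 -> 16 < 29, search right half
lo=6, hi=6, mid=6, arr[mid]=24 -> 24 < 29, search right half
lo=7 > hi=6, target 29 not found

Binary search determines that 29 is not in the array after 4 comparisons. The search space was exhausted without finding the target.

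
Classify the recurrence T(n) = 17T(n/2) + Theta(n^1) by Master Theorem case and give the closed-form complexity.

Master Theorem for T(n) = 17T(n/2) + O(n^1):

a = 17, b = 2, c = 1
log_b(a) = log_2(17) = 4.0875

Case 1: c = 1 < log_2(17) = 4.0875
T(n) = O(n^(log_2 17))

For T(n) = 17T(n/2) + O(n^1): log_2(17) = 4.0875. This is Case 1 of the Master Theorem (c < log_b(a), work dominated by leaves), giving O(n^(log_2 17)).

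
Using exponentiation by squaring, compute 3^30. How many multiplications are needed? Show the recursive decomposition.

Computing 3^30 by squaring (build up from 3^1; each line after the first costs one multiplication):

3^1 = 3
3^2 = (3^1)^2 = 3^2 = 9
3^3 = 3 * 3^2 = 3 * 9 = 27
3^6 = (3^3)^2 = 27^2 = 729
3^7 = 3 * 3^6 = 3 * 729 = 2187
3^14 = (3^7)^2 = 2187^2 = 4782969
3^15 = 3 * 3^14 = 3 * 4782969 = 14348907
3^30 = (3^15)^2 = 14348907^2 = 205891132094649

Result: 205891132094649
Multiplications needed: 7 (7 lines after 3^1)

3^30 = 205891132094649. Using exponentiation by squaring, this requires 7 multiplications. The key idea: if the exponent is even, square the half-power; if odd, multiply by the base once.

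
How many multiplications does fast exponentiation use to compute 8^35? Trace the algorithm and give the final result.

Computing 8^35 by squaring (build up from 8^1; each line after the first costs one multiplication):

8^1 = 8
8^2 = (8^1)^2 = 8^2 = 64
8^4 = (8^2)^2 = 64^2 = 4096
8^8 = (8^4)^2 = 4096^2 = 16777216
8^16 = (8^8)^2 = 16777216^2 = 281474976710656
8^17 = 8 * 8^16 = 8 * 281474976710656 = 2251799813685248
8^34 = (8^17)^2 = 2251799813685248^2 = 5070602400912917605986812821504
8^35 = 8 * 8^34 = 8 * 5070602400912917605986812821504 = 40564819207303340847894502572032

Result: 40564819207303340847894502572032
Multiplications needed: 7 (7 lines after 8^1)

8^35 = 40564819207303340847894502572032. Using exponentiation by squaring, this requires 7 multiplications. The key idea: if the exponent is even, square the half-power; if odd, multiply by the base once.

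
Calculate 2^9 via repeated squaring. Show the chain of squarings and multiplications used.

Computing 2^9 by squaring (build up from 2^1; each line after the first costs one multiplication):

2^1 = 2
2^2 = (2^1)^2 = 2^2 = 4
2^4 = (2^2)^2 = 4^2 = 16
2^8 = (2^4)^2 = 16^2 = 256
2^9 = 2 * 2^8 = 2 * 256 = 512

Result: 512
Multiplications needed: 4 (4 lines after 2^1)

2^9 = 512. Using exponentiation by squaring, this requires 4 multiplications. The key idea: if the exponent is even, square the half-power; if odd, multiply by the base once.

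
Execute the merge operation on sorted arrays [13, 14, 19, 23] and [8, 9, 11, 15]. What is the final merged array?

Merging process:

Compare 13 vs 8: take 8 from right. Merged: [8]
Compare 13 vs 9: take 9 from right. Merged: [8, 9]
Compare 13 vs 11: take 11 from right. Merged: [8, 9, 11]
Compare 13 vs 15: take 13 from left. Merged: [8, 9, 11, 13]
Compare 14 vs 15: take 14 from left. Merged: [8, 9, 11, 13, 14]
Compare 19 vs 15: take 15 from right. Merged: [8, 9, 11, 13, 14, 15]
Append remaining from left: [19, 23]. Merged: [8, 9, 11, 13, 14, 15, 19, 23]

Final merged array: [8, 9, 11, 13, 14, 15, 19, 23]
Total comparisons: 6

The merged array is [8, 9, 11, 13, 14, 15, 19, 23], requiring 6 comparisons. The merge step runs in O(n) time where n is the total number of elements.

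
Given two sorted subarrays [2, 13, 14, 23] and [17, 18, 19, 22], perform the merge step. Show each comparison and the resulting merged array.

Merging process:

Compare 2 vs 17: take 2 from left. Merged: [2]
Compare 13 vs 17: take 13 from left. Merged: [2, 13]
Compare 14 vs 17: take 14 from left. Merged: [2, 13, 14]
Compare 23 vs 17: take 17 from right. Merged: [2, 13, 14, 17]
Compare 23 vs 18: take 18 from right. Merged: [2, 13, 14, 17, 18]
Compare 23 vs 19: take 19 from right. Merged: [2, 13, 14, 17, 18, 19]
Compare 23 vs 22: take 22 from right. Merged: [2, 13, 14, 17, 18, 19, 22]
Append remaining from left: [23]. Merged: [2, 13, 14, 17, 18, 19, 22, 23]

Final merged array: [2, 13, 14, 17, 18, 19, 22, 23]
Total comparisons: 7

The merged array is [2, 13, 14, 17, 18, 19, 22, 23], requiring 7 comparisons. The merge step runs in O(n) time where n is the total number of elements.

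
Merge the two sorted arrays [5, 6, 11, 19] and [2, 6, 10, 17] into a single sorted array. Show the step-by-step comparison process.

Merging process:

Compare 5 vs 2: take 2 from right. Merged: [2]
Compare 5 vs 6: take 5 from left. Merged: [2, 5]
Compare 6 vs 6: take 6 from left. Merged: [2, 5, 6]
Compare 11 vs 6: take 6 from right. Merged: [2, 5, 6, 6]
Compare 11 vs 10: take 10 from right. Merged: [2, 5, 6, 6, 10]
Compare 11 vs 17: take 11 from left. Merged: [2, 5, 6, 6, 10, 11]
Compare 19 vs 17: take 17 from right. Merged: [2, 5, 6, 6, 10, 11, 17]
Append remaining from left: [19]. Merged: [2, 5, 6, 6, 10, 11, 17, 19]

Final merged array: [2, 5, 6, 6, 10, 11, 17, 19]
Total comparisons: 7

The merged array is [2, 5, 6, 6, 10, 11, 17, 19], requiring 7 comparisons. The merge step runs in O(n) time where n is the total number of elements.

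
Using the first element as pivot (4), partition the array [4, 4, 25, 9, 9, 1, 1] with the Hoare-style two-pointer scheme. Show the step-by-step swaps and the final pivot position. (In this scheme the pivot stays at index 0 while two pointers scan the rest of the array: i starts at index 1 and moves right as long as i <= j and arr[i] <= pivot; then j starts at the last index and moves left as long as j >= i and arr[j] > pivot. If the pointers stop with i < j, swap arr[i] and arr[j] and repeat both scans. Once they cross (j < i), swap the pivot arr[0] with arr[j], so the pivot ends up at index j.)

Hoare-style two-pointer partition with pivot = 4:

Initial array: [4, 4, 25, 9, 9, 1, 1]

Pointers start at i = 1, j = 6.
i stops at index 2 (arr[2]=25 > 4), j stops at index 6 (arr[6]=1 <= 4): swap arr[2] and arr[6], array becomes [4, 4, 1, 9, 9, 1, 25]
i stops at index 3 (arr[3]=9 > 4), j stops at index 5 (arr[5]=1 <= 4): swap arr[3] and arr[5], array becomes [4, 4, 1, 1, 9, 9, 25]
i ends at 4, j ends at 3: the pointers have crossed (j < i), so scanning stops.

Swap pivot arr[0] with arr[3] to place pivot at position 3: [1, 4, 1, 4, 9, 9, 25]
Pivot position: 3

After partitioning with pivot 4, the array becomes [1, 4, 1, 4, 9, 9, 25]. The pivot is placed at index 3. All elements to the left of the pivot are <= 4, and all elements to the right are > 4.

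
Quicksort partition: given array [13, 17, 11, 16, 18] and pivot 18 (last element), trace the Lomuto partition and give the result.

Lomuto partition with pivot = 18:

Initial array: [13, 17, 11, 16, 18]

arr[0]=13 <= 18: swap with position 0, array becomes [13, 17, 11, 16, 18]
arr[1]=17 <= 18: swap with position 1, array becomes [13, 17, 11, 16, 18]
arr[2]=11 <= 18: swap with position 2, array becomes [13, 17, 11, 16, 18]
arr[3]=16 <= 18: swap with position 3, array becomes [13, 17, 11, 16, 18]

Place pivot at position 4: [13, 17, 11, 16, 18]
Pivot position: 4

After partitioning with pivot 18, the array becomes [13, 17, 11, 16, 18]. The pivot is placed at index 4. All elements to the left of the pivot are <= 18, and all elements to the right are > 18.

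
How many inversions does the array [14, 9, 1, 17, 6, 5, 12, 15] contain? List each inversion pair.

Finding inversions in [14, 9, 1, 17, 6, 5, 12, 15]:

(0, 1): arr[0]=14 > arr[1]=9
(0, 2): arr[0]=14 > arr[2]=1
(0, 4): arr[0]=14 > arr[4]=6
(0, 5): arr[0]=14 > arr[5]=5
(0, 6): arr[0]=14 > arr[6]=12
(1, 2): arr[1]=9 > arr[2]=1
(1, 4): arr[1]=9 > arr[4]=6
(1, 5): arr[1]=9 > arr[5]=5
(3, 4): arr[3]=17 > arr[4]=6
(3, 5): arr[3]=17 > arr[5]=5
(3, 6): arr[3]=17 > arr[6]=12
(3, 7): arr[3]=17 > arr[7]=15
(4, 5): arr[4]=6 > arr[5]=5

Total inversions: 13

The array has 13 inversion(s): (0,1), (0,2), (0,4), (0,5), (0,6), (1,2), (1,4), (1,5), (3,4), (3,5), (3,6), (3,7), (4,5). Each pair (i,j) satisfies i < j and arr[i] > arr[j].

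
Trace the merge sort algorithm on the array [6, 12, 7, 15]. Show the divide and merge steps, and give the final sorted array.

Merge sort trace:

Split: [6, 12, 7, 15] -> [6, 12] and [7, 15]
  Split: [6, 12] -> [6] and [12]
  Merge: [6] + [12] -> [6, 12]
  Split: [7, 15] -> [7] and [15]
  Merge: [7] + [15] -> [7, 15]
Merge: [6, 12] + [7, 15] -> [6, 7, 12, 15]

Final sorted array: [6, 7, 12, 15]

The merge sort proceeds by recursively splitting the array and merging sorted halves.
After all merges, the sorted array is [6, 7, 12, 15].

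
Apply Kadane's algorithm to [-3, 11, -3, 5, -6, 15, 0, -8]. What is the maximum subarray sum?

Using Kadane's algorithm on [-3, 11, -3, 5, -6, 15, 0, -8]:

Scanning through the array:
Position 1 (value 11): max_ending_here = 11, max_so_far = 11
Position 2 (value -3): max_ending_here = 8, max_so_far = 11
Position 3 (value 5): max_ending_here = 13, max_so_far = 13
Position 4 (value -6): max_ending_here = 7, max_so_far = 13
Position 5 (value 15): max_ending_here = 22, max_so_far = 22
Position 6 (value 0): max_ending_here = 22, max_so_far = 22
Position 7 (value -8): max_ending_here = 14, max_so_far = 22

Maximum subarray: [11, -3, 5, -6, 15]
Maximum sum: 22

The maximum subarray is [11, -3, 5, -6, 15] with sum 22. This subarray runs from index 1 to index 5.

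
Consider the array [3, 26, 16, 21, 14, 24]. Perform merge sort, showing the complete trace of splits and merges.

Merge sort trace:

Split: [3, 26, 16, 21, 14, 24] -> [3, 26, 16] and [21, 14, 24]
  Split: [3, 26, 16] -> [3] and [26, 16]
    Split: [26, 16] -> [26] and [16]
    Merge: [26] + [16] -> [16, 26]
  Merge: [3] + [16, 26] -> [3, 16, 26]
  Split: [21, 14, 24] -> [21] and [14, 24]
    Split: [14, 24] -> [14] and [24]
    Merge: [14] + [24] -> [14, 24]
  Merge: [21] + [14, 24] -> [14, 21, 24]
Merge: [3, 16, 26] + [14, 21, 24] -> [3, 14, 16, 21, 24, 26]

Final sorted array: [3, 14, 16, 21, 24, 26]

The merge sort proceeds by recursively splitting the array and merging sorted halves.
After all merges, the sorted array is [3, 14, 16, 21, 24, 26].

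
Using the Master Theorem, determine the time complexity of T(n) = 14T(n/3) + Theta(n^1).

Master Theorem for T(n) = 14T(n/3) + O(n^1):

a = 14, b = 3, c = 1
log_b(a) = log_3(14) = 2.4022

Case 1: c = 1 < log_3(14) = 2.4022
T(n) = O(n^(log_3 14))

For T(n) = 14T(n/3) + O(n^1): log_3(14) = 2.4022. This is Case 1 of the Master Theorem (c < log_b(a), work dominated by leaves), giving O(n^(log_3 14)).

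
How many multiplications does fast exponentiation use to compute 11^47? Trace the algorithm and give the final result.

Computing 11^47 by squaring (build up from 11^1; each line after the first costs one multiplication):

11^1 = 11
11^2 = (11^1)^2 = 11^2 = 121
11^4 = (11^2)^2 = 121^2 = 14641
11^5 = 11 * 11^4 = 11 * 14641 = 161051
11^10 = (11^5)^2 = 161051^2 = 25937424601
11^11 = 11 * 11^10 = 11 * 25937424601 = 285311670611
11^22 = (11^11)^2 = 285311670611^2 = 81402749386839761113321
11^23 = 11 * 11^22 = 11 * 81402749386839761113321 = 895430243255237372246531
11^46 = (11^23)^2 = 895430243255237372246531^2 = 801795320536133573571931534665380233173841533961
11^47 = 11 * 11^46 = 11 * 801795320536133573571931534665380233173841533961 = 8819748525897469309291246881319182564912256873571

Result: 8819748525897469309291246881319182564912256873571
Multiplications needed: 9 (9 lines after 11^1)

11^47 = 8819748525897469309291246881319182564912256873571. Using exponentiation by squaring, this requires 9 multiplications. The key idea: if the exponent is even, square the half-power; if odd, multiply by the base once.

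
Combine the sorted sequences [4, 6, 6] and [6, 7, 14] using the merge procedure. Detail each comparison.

Merging process:

Compare 4 vs 6: take 4 from left. Merged: [4]
Compare 6 vs 6: take 6 from left. Merged: [4, 6]
Compare 6 vs 6: take 6 from left. Merged: [4, 6, 6]
Append remaining from right: [6, 7, 14]. Merged: [4, 6, 6, 6, 7, 14]

Final merged array: [4, 6, 6, 6, 7, 14]
Total comparisons: 3

The merged array is [4, 6, 6, 6, 7, 14], requiring 3 comparisons. The merge step runs in O(n) time where n is the total number of elements.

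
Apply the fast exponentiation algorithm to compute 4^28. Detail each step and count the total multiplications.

Computing 4^28 by squaring (build up from 4^1; each line after the first costs one multiplication):

4^1 = 4
4^2 = (4^1)^2 = 4^2 = 16
4^3 = 4 * 4^2 = 4 * 16 = 64
4^6 = (4^3)^2 = 64^2 = 4096
4^7 = 4 * 4^6 = 4 * 4096 = 16384
4^14 = (4^7)^2 = 16384^2 = 268435456
4^28 = (4^14)^2 = 268435456^2 = 72057594037927936

Result: 72057594037927936
Multiplications needed: 6 (6 lines after 4^1)

4^28 = 72057594037927936. Using exponentiation by squaring, this requires 6 multiplications. The key idea: if the exponent is even, square the half-power; if odd, multiply by the base once.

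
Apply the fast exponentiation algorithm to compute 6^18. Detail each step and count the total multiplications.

Computing 6^18 by squaring (build up from 6^1; each line after the first costs one multiplication):

6^1 = 6
6^2 = (6^1)^2 = 6^2 = 36
6^4 = (6^2)^2 = 36^2 = 1296
6^8 = (6^4)^2 = 1296^2 = 1679616
6^9 = 6 * 6^8 = 6 * 1679616 = 10077696
6^18 = (6^9)^2 = 10077696^2 = 101559956668416

Result: 101559956668416
Multiplications needed: 5 (5 lines after 6^1)

6^18 = 101559956668416. Using exponentiation by squaring, this requires 5 multiplications. The key idea: if the exponent is even, square the half-power; if odd, multiply by the base once.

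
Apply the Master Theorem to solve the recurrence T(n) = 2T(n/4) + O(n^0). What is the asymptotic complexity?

Master Theorem for T(n) = 2T(n/4) + O(n^0):

a = 2, b = 4, c = 0
log_b(a) = log_4(2) = 0.5000

Case 1: c = 0 < log_4(2) = 0.5000
T(n) = O(n^(log_4 2)) = O(sqrt(n))

For T(n) = 2T(n/4) + O(n^0): log_4(2) = 0.5000. This is Case 1 of the Master Theorem (c < log_b(a), work dominated by leaves), giving O(sqrt(n)).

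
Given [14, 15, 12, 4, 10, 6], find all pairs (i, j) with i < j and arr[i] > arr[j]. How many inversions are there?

Finding inversions in [14, 15, 12, 4, 10, 6]:

(0, 2): arr[0]=14 > arr[2]=12
(0, 3): arr[0]=14 > arr[3]=4
(0, 4): arr[0]=14 > arr[4]=10
(0, 5): arr[0]=14 > arr[5]=6
(1, 2): arr[1]=15 > arr[2]=12
(1, 3): arr[1]=15 > arr[3]=4
(1, 4): arr[1]=15 > arr[4]=10
(1, 5): arr[1]=15 > arr[5]=6
(2, 3): arr[2]=12 > arr[3]=4
(2, 4): arr[2]=12 > arr[4]=10
(2, 5): arr[2]=12 > arr[5]=6
(4, 5): arr[4]=10 > arr[5]=6

Total inversions: 12

The array has 12 inversion(s): (0,2), (0,3), (0,4), (0,5), (1,2), (1,3), (1,4), (1,5), (2,3), (2,4), (2,5), (4,5). Each pair (i,j) satisfies i < j and arr[i] > arr[j].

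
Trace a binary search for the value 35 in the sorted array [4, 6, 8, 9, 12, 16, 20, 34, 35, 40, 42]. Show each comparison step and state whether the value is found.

Binary search for 35 in [4, 6, 8, 9, 12, 16, 20, 34, 35, 40, 42]:

lo=0, hi=10, mid=5, arr[mid]=16 -> 16 < 35, search right half
lo=6, hi=10, mid=8, arr[mid]=35 -> Found target at index 8!

Binary search finds 35 at index 8 after 2 comparisons. The search repeatedly halves the search space by comparing with the middle element.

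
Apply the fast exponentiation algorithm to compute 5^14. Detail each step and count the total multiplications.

Computing 5^14 by squaring (build up from 5^1; each line after the first costs one multiplication):

5^1 = 5
5^2 = (5^1)^2 = 5^2 = 25
5^3 = 5 * 5^2 = 5 * 25 = 125
5^6 = (5^3)^2 = 125^2 = 15625
5^7 = 5 * 5^6 = 5 * 15625 = 78125
5^14 = (5^7)^2 = 78125^2 = 6103515625

Result: 6103515625
Multiplications needed: 5 (5 lines after 5^1)

5^14 = 6103515625. Using exponentiation by squaring, this requires 5 multiplications. The key idea: if the exponent is even, square the half-power; if odd, multiply by the base once.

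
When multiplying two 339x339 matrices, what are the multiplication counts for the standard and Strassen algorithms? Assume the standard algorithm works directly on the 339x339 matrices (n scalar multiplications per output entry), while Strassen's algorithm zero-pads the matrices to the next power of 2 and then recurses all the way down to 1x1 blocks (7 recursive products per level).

Matrix multiplication for 339x339 matrices:

Strassen's algorithm requires power-of-2 dimensions. Pad 339x339 to 512x512 (next power of 2).

Standard algorithm: 339^3 = 38958219 multiplications
Strassen's algorithm: 7^(log2(512)) = 7^9 = 40353607 multiplications
Difference: 38958219 - 40353607 = -1395388 (Strassen uses MORE here due to padding overhead — for small or just-over-power-of-2 n, padding can outweigh the per-level savings)

Standard: 38958219 multiplications (339^3). Strassen: 40353607 multiplications (7^9, after padding to 512x512). Strassen reduces 8 recursive multiplications to 7 at each level.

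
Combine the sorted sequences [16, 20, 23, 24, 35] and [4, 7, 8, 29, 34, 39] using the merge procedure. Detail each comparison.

Merging process:

Compare 16 vs 4: take 4 from right. Merged: [4]
Compare 16 vs 7: take 7 from right. Merged: [4, 7]
Compare 16 vs 8: take 8 from right. Merged: [4, 7, 8]
Compare 16 vs 29: take 16 from left. Merged: [4, 7, 8, 16]
Compare 20 vs 29: take 20 from left. Merged: [4, 7, 8, 16, 20]
Compare 23 vs 29: take 23 from left. Merged: [4, 7, 8, 16, 20, 23]
Compare 24 vs 29: take 24 from left. Merged: [4, 7, 8, 16, 20, 23, 24]
Compare 35 vs 29: take 29 from right. Merged: [4, 7, 8, 16, 20, 23, 24, 29]
Compare 35 vs 34: take 34 from right. Merged: [4, 7, 8, 16, 20, 23, 24, 29, 34]
Compare 35 vs 39: take 35 from left. Merged: [4, 7, 8, 16, 20, 23, 24, 29, 34, 35]
Append remaining from right: [39]. Merged: [4, 7, 8, 16, 20, 23, 24, 29, 34, 35, 39]

Final merged array: [4, 7, 8, 16, 20, 23, 24, 29, 34, 35, 39]
Total comparisons: 10

The merged array is [4, 7, 8, 16, 20, 23, 24, 29, 34, 35, 39], requiring 10 comparisons. The merge step runs in O(n) time where n is the total number of elements.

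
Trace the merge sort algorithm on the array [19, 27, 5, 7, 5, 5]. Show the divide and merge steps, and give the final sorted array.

Merge sort trace:

Split: [19, 27, 5, 7, 5, 5] -> [19, 27, 5] and [7, 5, 5]
  Split: [19, 27, 5] -> [19] and [27, 5]
    Split: [27, 5] -> [27] and [5]
    Merge: [27] + [5] -> [5, 27]
  Merge: [19] + [5, 27] -> [5, 19, 27]
  Split: [7, 5, 5] -> [7] and [5, 5]
    Split: [5, 5] -> [5] and [5]
    Merge: [5] + [5] -> [5, 5]
  Merge: [7] + [5, 5] -> [5, 5, 7]
Merge: [5, 19, 27] + [5, 5, 7] -> [5, 5, 5, 7, 19, 27]

Final sorted array: [5, 5, 5, 7, 19, 27]

The merge sort proceeds by recursively splitting the array and merging sorted halves.
After all merges, the sorted array is [5, 5, 5, 7, 19, 27].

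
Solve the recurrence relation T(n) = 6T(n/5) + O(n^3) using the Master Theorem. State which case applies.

Master Theorem for T(n) = 6T(n/5) + O(n^3):

a = 6, b = 5, c = 3
log_b(a) = log_5(6) = 1.1133

Case 3: c = 3 > log_5(6) = 1.1133
T(n) = O(n^3) = O(n^3)

For T(n) = 6T(n/5) + O(n^3): log_5(6) = 1.1133. This is Case 3 of the Master Theorem (c > log_b(a), work dominated by root), giving O(n^3).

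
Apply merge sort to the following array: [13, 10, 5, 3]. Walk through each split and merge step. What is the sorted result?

Merge sort trace:

Split: [13, 10, 5, 3] -> [13, 10] and [5, 3]
  Split: [13, 10] -> [13] and [10]
  Merge: [13] + [10] -> [10, 13]
  Split: [5, 3] -> [5] and [3]
  Merge: [5] + [3] -> [3, 5]
Merge: [10, 13] + [3, 5] -> [3, 5, 10, 13]

Final sorted array: [3, 5, 10, 13]

The merge sort proceeds by recursively splitting the array and merging sorted halves.
After all merges, the sorted array is [3, 5, 10, 13].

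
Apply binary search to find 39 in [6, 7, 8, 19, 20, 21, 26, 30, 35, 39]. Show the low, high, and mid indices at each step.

Binary search for 39 in [6, 7, 8, 19, 20, 21, 26, 30, 35, 39]:

lo=0, hi=9, mid=4, arr[mid]=20 -> 20 < 39, search right half
lo=5, hi=9, mid=7, arr[mid]=30 -> 30 < 39, search right half
lo=8, hi=9, mid=8, arr[mid]=35 -> 35 < 39, search right half
lo=9, hi=9, mid=9, arr[mid]=39 -> Found target at index 9!

Binary search finds 39 at index 9 after 4 comparisons. The search repeatedly halves the search space by comparing with the middle element.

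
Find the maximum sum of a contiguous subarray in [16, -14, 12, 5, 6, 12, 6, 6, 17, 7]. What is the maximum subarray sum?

Using Kadane's algorithm on [16, -14, 12, 5, 6, 12, 6, 6, 17, 7]:

Scanning through the array:
Position 1 (value -14): max_ending_here = 2, max_so_far = 16
Position 2 (value 12): max_ending_here = 14, max_so_far = 16
Position 3 (value 5): max_ending_here = 19, max_so_far = 19
Position 4 (value 6): max_ending_here = 25, max_so_far = 25
Position 5 (value 12): max_ending_here = 37, max_so_far = 37
Position 6 (value 6): max_ending_here = 43, max_so_far = 43
Position 7 (value 6): max_ending_here = 49, max_so_far = 49
Position 8 (value 17): max_ending_here = 66, max_so_far = 66
Position 9 (value 7): max_ending_here = 73, max_so_far = 73

Maximum subarray: [16, -14, 12, 5, 6, 12, 6, 6, 17, 7]
Maximum sum: 73

The maximum subarray is [16, -14, 12, 5, 6, 12, 6, 6, 17, 7] with sum 73. This subarray runs from index 0 to index 9.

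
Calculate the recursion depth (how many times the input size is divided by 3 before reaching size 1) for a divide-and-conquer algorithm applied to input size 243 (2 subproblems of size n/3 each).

For divide and conquer with division factor 3:

Problem sizes at each level:
Level 0: 243
Level 1: 81
Level 2: 27
Level 3: 9
Level 4: 3
Level 5: 1

The root is level 0 and the size-1 base case is level 5 (the tree spans levels 0 through 5, i.e. 6 levels counting the root), so the depth is the number of divisions: log_3(243) = 5

The recursion tree depth is log_3(243) = 5. At each level, the problem size is divided by 3, so it takes 5 divisions to reduce to a base case of size 1. The algorithm makes 2 recursive calls at each level.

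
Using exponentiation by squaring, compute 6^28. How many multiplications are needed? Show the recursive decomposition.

Computing 6^28 by squaring (build up from 6^1; each line after the first costs one multiplication):

6^1 = 6
6^2 = (6^1)^2 = 6^2 = 36
6^3 = 6 * 6^2 = 6 * 36 = 216
6^6 = (6^3)^2 = 216^2 = 46656
6^7 = 6 * 6^6 = 6 * 46656 = 279936
6^14 = (6^7)^2 = 279936^2 = 78364164096
6^28 = (6^14)^2 = 78364164096^2 = 6140942214464815497216

Result: 6140942214464815497216
Multiplications needed: 6 (6 lines after 6^1)

6^28 = 6140942214464815497216. Using exponentiation by squaring, this requires 6 multiplications. The key idea: if the exponent is even, square the half-power; if odd, multiply by the base once.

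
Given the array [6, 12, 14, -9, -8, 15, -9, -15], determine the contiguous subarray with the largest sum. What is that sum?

Using Kadane's algorithm on [6, 12, 14, -9, -8, 15, -9, -15]:

Scanning through the array:
Position 1 (value 12): max_ending_here = 18, max_so_far = 18
Position 2 (value 14): max_ending_here = 32, max_so_far = 32
Position 3 (value -9): max_ending_here = 23, max_so_far = 32
Position 4 (value -8): max_ending_here = 15, max_so_far = 32
Position 5 (value 15): max_ending_here = 30, max_so_far = 32
Position 6 (value -9): max_ending_here = 21, max_so_far = 32
Position 7 (value -15): max_ending_here = 6, max_so_far = 32

Maximum subarray: [6, 12, 14]
Maximum sum: 32

The maximum subarray is [6, 12, 14] with sum 32. This subarray runs from index 0 to index 2.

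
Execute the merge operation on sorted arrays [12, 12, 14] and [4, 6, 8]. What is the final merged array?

Merging process:

Compare 12 vs 4: take 4 from right. Merged: [4]
Compare 12 vs 6: take 6 from right. Merged: [4, 6]
Compare 12 vs 8: take 8 from right. Merged: [4, 6, 8]
Append remaining from left: [12, 12, 14]. Merged: [4, 6, 8, 12, 12, 14]

Final merged array: [4, 6, 8, 12, 12, 14]
Total comparisons: 3

The merged array is [4, 6, 8, 12, 12, 14], requiring 3 comparisons. The merge step runs in O(n) time where n is the total number of elements.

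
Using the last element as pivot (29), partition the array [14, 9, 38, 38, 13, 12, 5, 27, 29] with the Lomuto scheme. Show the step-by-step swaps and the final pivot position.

Lomuto partition with pivot = 29:

Initial array: [14, 9, 38, 38, 13, 12, 5, 27, 29]

arr[0]=14 <= 29: swap with position 0, array becomes [14, 9, 38, 38, 13, 12, 5, 27, 29]
arr[1]=9 <= 29: swap with position 1, array becomes [14, 9, 38, 38, 13, 12, 5, 27, 29]
arr[2]=38 > 29: no swap
arr[3]=38 > 29: no swap
arr[4]=13 <= 29: swap with position 2, array becomes [14, 9, 13, 38, 38, 12, 5, 27, 29]
arr[5]=12 <= 29: swap with position 3, array becomes [14, 9, 13, 12, 38, 38, 5, 27, 29]
arr[6]=5 <= 29: swap with position 4, array becomes [14, 9, 13, 12, 5, 38, 38, 27, 29]
arr[7]=27 <= 29: swap with position 5, array becomes [14, 9, 13, 12, 5, 27, 38, 38, 29]

Place pivot at position 6: [14, 9, 13, 12, 5, 27, 29, 38, 38]
Pivot position: 6

After partitioning with pivot 29, the array becomes [14, 9, 13, 12, 5, 27, 29, 38, 38]. The pivot is placed at index 6. All elements to the left of the pivot are <= 29, and all elements to the right are > 29.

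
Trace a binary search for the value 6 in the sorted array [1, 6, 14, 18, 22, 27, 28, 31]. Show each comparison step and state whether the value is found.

Binary search for 6 in [1, 6, 14, 18, 22, 27, 28, 31]:

lo=0, hi=7, mid=3, arr[mid]=18 -> 18 > 6, search left half
lo=0, hi=2, mid=1, arr[mid]=6 -> Found target at index 1!

Binary search finds 6 at index 1 after 2 comparisons. The search repeatedly halves the search space by comparing with the middle element.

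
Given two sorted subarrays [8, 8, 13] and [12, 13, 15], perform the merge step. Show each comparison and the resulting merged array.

Merging process:

Compare 8 vs 12: take 8 from left. Merged: [8]
Compare 8 vs 12: take 8 from left. Merged: [8, 8]
Compare 13 vs 12: take 12 from right. Merged: [8, 8, 12]
Compare 13 vs 13: take 13 from left. Merged: [8, 8, 12, 13]
Append remaining from right: [13, 15]. Merged: [8, 8, 12, 13, 13, 15]

Final merged array: [8, 8, 12, 13, 13, 15]
Total comparisons: 4

The merged array is [8, 8, 12, 13, 13, 15], requiring 4 comparisons. The merge step runs in O(n) time where n is the total number of elements.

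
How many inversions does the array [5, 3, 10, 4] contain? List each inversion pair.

Finding inversions in [5, 3, 10, 4]:

(0, 1): arr[0]=5 > arr[1]=3
(0, 3): arr[0]=5 > arr[3]=4
(2, 3): arr[2]=10 > arr[3]=4

Total inversions: 3

The array has 3 inversion(s): (0,1), (0,3), (2,3). Each pair (i,j) satisfies i < j and arr[i] > arr[j].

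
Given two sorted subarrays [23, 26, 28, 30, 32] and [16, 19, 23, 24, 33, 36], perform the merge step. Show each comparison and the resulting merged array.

Merging process:

Compare 23 vs 16: take 16 from right. Merged: [16]
Compare 23 vs 19: take 19 from right. Merged: [16, 19]
Compare 23 vs 23: take 23 from left. Merged: [16, 19, 23]
Compare 26 vs 23: take 23 from right. Merged: [16, 19, 23, 23]
Compare 26 vs 24: take 24 from right. Merged: [16, 19, 23, 23, 24]
Compare 26 vs 33: take 26 from left. Merged: [16, 19, 23, 23, 24, 26]
Compare 28 vs 33: take 28 from left. Merged: [16, 19, 23, 23, 24, 26, 28]
Compare 30 vs 33: take 30 from left. Merged: [16, 19, 23, 23, 24, 26, 28, 30]
Compare 32 vs 33: take 32 from left. Merged: [16, 19, 23, 23, 24, 26, 28, 30, 32]
Append remaining from right: [33, 36]. Merged: [16, 19, 23, 23, 24, 26, 28, 30, 32, 33, 36]

Final merged array: [16, 19, 23, 23, 24, 26, 28, 30, 32, 33, 36]
Total comparisons: 9

The merged array is [16, 19, 23, 23, 24, 26, 28, 30, 32, 33, 36], requiring 9 comparisons. The merge step runs in O(n) time where n is the total number of elements.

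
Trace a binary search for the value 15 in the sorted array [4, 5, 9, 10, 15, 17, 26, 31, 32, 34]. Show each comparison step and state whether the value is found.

Binary search for 15 in [4, 5, 9, 10, 15, 17, 26, 31, 32, 34]:

lo=0, hi=9, mid=4, arr[mid]=15 -> Found target at index 4!

Binary search finds 15 at index 4 after 1 comparisons. The search repeatedly halves the search space by comparing with the middle element.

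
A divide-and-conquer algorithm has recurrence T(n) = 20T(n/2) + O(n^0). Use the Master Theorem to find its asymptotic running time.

Master Theorem for T(n) = 20T(n/2) + O(n^0):

a = 20, b = 2, c = 0
log_b(a) = log_2(20) = 4.3219

Case 1: c = 0 < log_2(20) = 4.3219
T(n) = O(n^(log_2 20))

For T(n) = 20T(n/2) + O(n^0): log_2(20) = 4.3219. This is Case 1 of the Master Theorem (c < log_b(a), work dominated by leaves), giving O(n^(log_2 20)).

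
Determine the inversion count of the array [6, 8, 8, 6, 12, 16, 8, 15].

Finding inversions in [6, 8, 8, 6, 12, 16, 8, 15]:

(1, 3): arr[1]=8 > arr[3]=6
(2, 3): arr[2]=8 > arr[3]=6
(4, 6): arr[4]=12 > arr[6]=8
(5, 6): arr[5]=16 > arr[6]=8
(5, 7): arr[5]=16 > arr[7]=15

Total inversions: 5

The array has 5 inversion(s): (1,3), (2,3), (4,6), (5,6), (5,7). Each pair (i,j) satisfies i < j and arr[i] > arr[j].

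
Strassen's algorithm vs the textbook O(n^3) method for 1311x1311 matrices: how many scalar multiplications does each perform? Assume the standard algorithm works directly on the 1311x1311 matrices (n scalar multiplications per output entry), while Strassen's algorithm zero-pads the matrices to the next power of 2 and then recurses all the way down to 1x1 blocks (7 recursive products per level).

Matrix multiplication for 1311x1311 matrices:

Strassen's algorithm requires power-of-2 dimensions. Pad 1311x1311 to 2048x2048 (next power of 2).

Standard algorithm: 1311^3 = 2253243231 multiplications
Strassen's algorithm: 7^(log2(2048)) = 7^11 = 1977326743 multiplications
Savings: 2253243231 - 1977326743 = 275916488 multiplications

Standard: 2253243231 multiplications (1311^3). Strassen: 1977326743 multiplications (7^11, after padding to 2048x2048). Strassen reduces 8 recursive multiplications to 7 at each level.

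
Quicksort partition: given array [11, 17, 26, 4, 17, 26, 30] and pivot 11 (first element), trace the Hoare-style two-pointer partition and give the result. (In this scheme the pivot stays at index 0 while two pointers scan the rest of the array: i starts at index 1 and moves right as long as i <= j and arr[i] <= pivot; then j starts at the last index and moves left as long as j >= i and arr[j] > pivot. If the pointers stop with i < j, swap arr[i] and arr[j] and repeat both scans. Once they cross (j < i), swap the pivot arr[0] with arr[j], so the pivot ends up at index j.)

Hoare-style two-pointer partition with pivot = 11:

Initial array: [11, 17, 26, 4, 17, 26, 30]

Pointers start at i = 1, j = 6.
i stops at index 1 (arr[1]=17 > 11), j stops at index 3 (arr[3]=4 <= 11): swap arr[1] and arr[3], array becomes [11, 4, 26, 17, 17, 26, 30]
i ends at 2, j ends at 1: the pointers have crossed (j < i), so scanning stops.

Swap pivot arr[0] with arr[1] to place pivot at position 1: [4, 11, 26, 17, 17, 26, 30]
Pivot position: 1

After partitioning with pivot 11, the array becomes [4, 11, 26, 17, 17, 26, 30]. The pivot is placed at index 1. All elements to the left of the pivot are <= 11, and all elements to the right are > 11.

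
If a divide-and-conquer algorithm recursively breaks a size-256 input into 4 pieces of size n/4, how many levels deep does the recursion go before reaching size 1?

For divide and conquer with division factor 4:

Problem sizes at each level:
Level 0: 256
Level 1: 64
Level 2: 16
Level 3: 4
Level 4: 1

The root is level 0 and the size-1 base case is level 4 (the tree spans levels 0 through 4, i.e. 5 levels counting the root), so the depth is the number of divisions: log_4(256) = 4

The recursion tree depth is log_4(256) = 4. At each level, the problem size is divided by 4, so it takes 4 divisions to reduce to a base case of size 1. The algorithm makes 4 recursive calls at each level.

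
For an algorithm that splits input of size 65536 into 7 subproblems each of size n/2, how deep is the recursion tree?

For divide and conquer with division factor 2:

Problem sizes at each level:
Level 0: 65536
Level 1: 32768
Level 2: 16384
Level 3: 8192
Level 4: 4096
Level 5: 2048
Level 6: 1024
Level 7: 512
Level 8: 256
Level 9: 128
Level 10: 64
Level 11: 32
Level 12: 16
Level 13: 8
Level 14: 4
Level 15: 2
Level 16: 1

The root is level 0 and the size-1 base case is level 16 (the tree spans levels 0 through 16, i.e. 17 levels counting the root), so the depth is the number of divisions: log_2(65536) = 16

The recursion tree depth is log_2(65536) = 16. At each level, the problem size is divided by 2, so it takes 16 divisions to reduce to a base case of size 1. The algorithm makes 7 recursive calls at each level.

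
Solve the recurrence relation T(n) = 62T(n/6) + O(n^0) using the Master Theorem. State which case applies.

Master Theorem for T(n) = 62T(n/6) + O(n^0):

a = 62, b = 6, c = 0
log_b(a) = log_6(62) = 2.3034

Case 1: c = 0 < log_6(62) = 2.3034
T(n) = O(n^(log_6 62))

For T(n) = 62T(n/6) + O(n^0): log_6(62) = 2.3034. This is Case 1 of the Master Theorem (c < log_b(a), work dominated by leaves), giving O(n^(log_6 62)).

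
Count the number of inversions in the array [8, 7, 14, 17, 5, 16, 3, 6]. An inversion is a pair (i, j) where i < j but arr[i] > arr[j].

Finding inversions in [8, 7, 14, 17, 5, 16, 3, 6]:

(0, 1): arr[0]=8 > arr[1]=7
(0, 4): arr[0]=8 > arr[4]=5
(0, 6): arr[0]=8 > arr[6]=3
(0, 7): arr[0]=8 > arr[7]=6
(1, 4): arr[1]=7 > arr[4]=5
(1, 6): arr[1]=7 > arr[6]=3
(1, 7): arr[1]=7 > arr[7]=6
(2, 4): arr[2]=14 > arr[4]=5
(2, 6): arr[2]=14 > arr[6]=3
(2, 7): arr[2]=14 > arr[7]=6
(3, 4): arr[3]=17 > arr[4]=5
(3, 5): arr[3]=17 > arr[5]=16
(3, 6): arr[3]=17 > arr[6]=3
(3, 7): arr[3]=17 > arr[7]=6
(4, 6): arr[4]=5 > arr[6]=3
(5, 6): arr[5]=16 > arr[6]=3
(5, 7): arr[5]=16 > arr[7]=6

Total inversions: 17

The array has 17 inversion(s): (0,1), (0,4), (0,6), (0,7), (1,4), (1,6), (1,7), (2,4), (2,6), (2,7), (3,4), (3,5), (3,6), (3,7), (4,6), (5,6), (5,7). Each pair (i,j) satisfies i < j and arr[i] > arr[j].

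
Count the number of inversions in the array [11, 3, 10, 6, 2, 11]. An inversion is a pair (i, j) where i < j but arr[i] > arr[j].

Finding inversions in [11, 3, 10, 6, 2, 11]:

(0, 1): arr[0]=11 > arr[1]=3
(0, 2): arr[0]=11 > arr[2]=10
(0, 3): arr[0]=11 > arr[3]=6
(0, 4): arr[0]=11 > arr[4]=2
(1, 4): arr[1]=3 > arr[4]=2
(2, 3): arr[2]=10 > arr[3]=6
(2, 4): arr[2]=10 > arr[4]=2
(3, 4): arr[3]=6 > arr[4]=2

Total inversions: 8

The array has 8 inversion(s): (0,1), (0,2), (0,3), (0,4), (1,4), (2,3), (2,4), (3,4). Each pair (i,j) satisfies i < j and arr[i] > arr[j].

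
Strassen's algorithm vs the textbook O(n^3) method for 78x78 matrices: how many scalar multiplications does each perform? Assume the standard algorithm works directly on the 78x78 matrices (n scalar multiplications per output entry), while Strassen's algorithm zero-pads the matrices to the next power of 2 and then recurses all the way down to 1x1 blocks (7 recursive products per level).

Matrix multiplication for 78x78 matrices:

Strassen's algorithm requires power-of-2 dimensions. Pad 78x78 to 128x128 (next power of 2).

Standard algorithm: 78^3 = 474552 multiplications
Strassen's algorithm: 7^(log2(128)) = 7^7 = 823543 multiplications
Difference: 474552 - 823543 = -348991 (Strassen uses MORE here due to padding overhead — for small or just-over-power-of-2 n, padding can outweigh the per-level savings)

Standard: 474552 multiplications (78^3). Strassen: 823543 multiplications (7^7, after padding to 128x128). Strassen reduces 8 recursive multiplications to 7 at each level.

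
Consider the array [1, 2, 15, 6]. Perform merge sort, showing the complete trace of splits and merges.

Merge sort trace:

Split: [1, 2, 15, 6] -> [1, 2] and [15, 6]
  Split: [1, 2] -> [1] and [2]
  Merge: [1] + [2] -> [1, 2]
  Split: [15, 6] -> [15] and [6]
  Merge: [15] + [6] -> [6, 15]
Merge: [1, 2] + [6, 15] -> [1, 2, 6, 15]

Final sorted array: [1, 2, 6, 15]

The merge sort proceeds by recursively splitting the array and merging sorted halves.
After all merges, the sorted array is [1, 2, 6, 15].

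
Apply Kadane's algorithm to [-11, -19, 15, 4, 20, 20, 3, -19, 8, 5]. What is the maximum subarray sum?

Using Kadane's algorithm on [-11, -19, 15, 4, 20, 20, 3, -19, 8, 5]:

Scanning through the array:
Position 1 (value -19): max_ending_here = -19, max_so_far = -11
Position 2 (value 15): max_ending_here = 15, max_so_far = 15
Position 3 (value 4): max_ending_here = 19, max_so_far = 19
Position 4 (value 20): max_ending_here = 39, max_so_far = 39
Position 5 (value 20): max_ending_here = 59, max_so_far = 59
Position 6 (value 3): max_ending_here = 62, max_so_far = 62
Position 7 (value -19): max_ending_here = 43, max_so_far = 62
Position 8 (value 8): max_ending_here = 51, max_so_far = 62
Position 9 (value 5): max_ending_here = 56, max_so_far = 62

Maximum subarray: [15, 4, 20, 20, 3]
Maximum sum: 62

The maximum subarray is [15, 4, 20, 20, 3] with sum 62. This subarray runs from index 2 to index 6.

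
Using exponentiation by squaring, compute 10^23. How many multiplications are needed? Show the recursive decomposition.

Computing 10^23 by squaring (build up from 10^1; each line after the first costs one multiplication):

10^1 = 10
10^2 = (10^1)^2 = 10^2 = 100
10^4 = (10^2)^2 = 100^2 = 10000
10^5 = 10 * 10^4 = 10 * 10000 = 100000
10^10 = (10^5)^2 = 100000^2 = 10000000000
10^11 = 10 * 10^10 = 10 * 10000000000 = 100000000000
10^22 = (10^11)^2 = 100000000000^2 = 10000000000000000000000
10^23 = 10 * 10^22 = 10 * 10000000000000000000000 = 100000000000000000000000

Result: 100000000000000000000000
Multiplications needed: 7 (7 lines after 10^1)

10^23 = 100000000000000000000000. Using exponentiation by squaring, this requires 7 multiplications. The key idea: if the exponent is even, square the half-power; if odd, multiply by the base once.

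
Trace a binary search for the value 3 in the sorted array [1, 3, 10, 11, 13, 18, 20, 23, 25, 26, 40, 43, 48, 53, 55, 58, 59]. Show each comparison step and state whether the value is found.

Binary search for 3 in [1, 3, 10, 11, 13, 18, 20, 23, 25, 26, 40, 43, 48, 53, 55, 58, 59]:

lo=0, hi=16, mid=8, arr[mid]=25 -> 25 > 3, search left half
lo=0, hi=7, mid=3, arr[mid]=11 -> 11 > 3, search left half
lo=0, hi=2, mid=1, arr[mid]=3 -> Found target at index 1!

Binary search finds 3 at index 1 after 3 comparisons. The search repeatedly halves the search space by comparing with the middle element.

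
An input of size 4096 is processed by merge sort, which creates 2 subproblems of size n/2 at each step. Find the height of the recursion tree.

For divide and conquer with division factor 2:

Problem sizes at each level:
Level 0: 4096
Level 1: 2048
Level 2: 1024
Level 3: 512
Level 4: 256
Level 5: 128
Level 6: 64
Level 7: 32
Level 8: 16
Level 9: 8
Level 10: 4
Level 11: 2
Level 12: 1

The root is level 0 and the size-1 base case is level 12 (the tree spans levels 0 through 12, i.e. 13 levels counting the root), so the depth is the number of divisions: log_2(4096) = 12

The recursion tree depth is log_2(4096) = 12. At each level, the problem size is divided by 2, so it takes 12 divisions to reduce to a base case of size 1. The algorithm makes 2 recursive calls at each level.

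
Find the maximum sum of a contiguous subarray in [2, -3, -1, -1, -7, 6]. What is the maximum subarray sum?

Using Kadane's algorithm on [2, -3, -1, -1, -7, 6]:

Scanning through the array:
Position 1 (value -3): max_ending_here = -1, max_so_far = 2
Position 2 (value -1): max_ending_here = -1, max_so_far = 2
Position 3 (value -1): max_ending_here = -1, max_so_far = 2
Position 4 (value -7): max_ending_here = -7, max_so_far = 2
Position 5 (value 6): max_ending_here = 6, max_so_far = 6

Maximum subarray: [6]
Maximum sum: 6

The maximum subarray is [6] with sum 6. This subarray runs from index 5 to index 5.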